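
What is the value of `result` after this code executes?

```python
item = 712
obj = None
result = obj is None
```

item = 712; obj = None; result = True

True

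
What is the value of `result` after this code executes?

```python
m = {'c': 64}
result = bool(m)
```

m = {'c': 64}; result = True

True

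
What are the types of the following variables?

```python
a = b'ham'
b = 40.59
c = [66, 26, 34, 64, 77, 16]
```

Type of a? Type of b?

a is assigned a bytes literal (b'...' prefix); b is assigned a number with a decimal point, so it is a float

bytes, float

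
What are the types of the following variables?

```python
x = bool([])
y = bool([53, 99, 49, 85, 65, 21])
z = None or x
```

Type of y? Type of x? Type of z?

bool() returns bool; bool() returns bool; None or bool returns the bool

bool, bool, bool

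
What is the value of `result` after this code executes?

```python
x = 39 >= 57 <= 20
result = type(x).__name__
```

x is bool; result = 'bool'

'bool'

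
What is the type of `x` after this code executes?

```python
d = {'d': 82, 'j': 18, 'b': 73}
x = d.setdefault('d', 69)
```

dict.setdefault() returns the (existing or default) value

int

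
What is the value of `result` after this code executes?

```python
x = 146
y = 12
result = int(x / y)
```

x = 146; y = 12; result = 12

12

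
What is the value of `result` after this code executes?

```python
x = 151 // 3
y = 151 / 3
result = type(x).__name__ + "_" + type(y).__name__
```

x is int; y is float; result = 'int_float'

'int_float'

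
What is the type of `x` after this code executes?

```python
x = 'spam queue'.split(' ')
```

str.split() returns list

list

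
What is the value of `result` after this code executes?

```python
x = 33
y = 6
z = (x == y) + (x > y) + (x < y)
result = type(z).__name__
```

x is int; y is int; z is int; result = 'int'

'int'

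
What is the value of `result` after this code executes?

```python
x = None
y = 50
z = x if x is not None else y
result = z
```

x = None; y = 50; z = 50; result = 50

50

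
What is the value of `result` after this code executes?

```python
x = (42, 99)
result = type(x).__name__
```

x is tuple; result = 'tuple'

'tuple'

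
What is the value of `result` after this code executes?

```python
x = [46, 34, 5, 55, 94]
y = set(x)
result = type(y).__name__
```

x is list; y is set; result = 'set'

'set'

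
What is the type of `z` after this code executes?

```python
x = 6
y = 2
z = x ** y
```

positive int ** positive int = int

int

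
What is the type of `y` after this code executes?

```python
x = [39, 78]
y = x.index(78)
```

list.index() returns int

int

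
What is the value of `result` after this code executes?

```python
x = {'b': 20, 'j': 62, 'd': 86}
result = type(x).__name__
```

x is dict; result = 'dict'

'dict'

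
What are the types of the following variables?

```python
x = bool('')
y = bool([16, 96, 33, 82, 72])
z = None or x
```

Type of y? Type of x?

bool() returns bool; bool() returns bool

bool, bool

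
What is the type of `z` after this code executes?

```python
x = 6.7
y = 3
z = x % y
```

float % int = float

float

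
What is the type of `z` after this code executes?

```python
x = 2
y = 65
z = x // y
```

int // int = int

int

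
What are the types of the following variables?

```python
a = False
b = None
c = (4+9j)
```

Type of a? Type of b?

a is assigned the constant False, which has type bool; b is assigned None, whose type is NoneType

bool, NoneType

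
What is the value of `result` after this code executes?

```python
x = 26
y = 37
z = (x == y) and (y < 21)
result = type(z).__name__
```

x is int; y is int; z is bool; result = 'bool'

'bool'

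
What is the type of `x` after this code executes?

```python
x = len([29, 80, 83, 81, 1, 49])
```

len() always returns int

int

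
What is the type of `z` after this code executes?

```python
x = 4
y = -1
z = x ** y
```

int ** negative = float

float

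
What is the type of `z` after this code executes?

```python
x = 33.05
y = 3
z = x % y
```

float % int = float

float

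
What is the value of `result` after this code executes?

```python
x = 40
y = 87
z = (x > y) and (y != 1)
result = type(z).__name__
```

x is int; y is int; z is bool; result = 'bool'

'bool'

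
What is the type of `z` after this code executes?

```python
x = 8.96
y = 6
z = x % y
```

float % int = float

float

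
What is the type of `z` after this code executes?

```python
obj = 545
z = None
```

None has type NoneType

NoneType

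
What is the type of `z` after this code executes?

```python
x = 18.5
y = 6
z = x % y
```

float % int = float

float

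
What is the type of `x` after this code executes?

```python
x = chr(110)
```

chr() returns str (single char)

str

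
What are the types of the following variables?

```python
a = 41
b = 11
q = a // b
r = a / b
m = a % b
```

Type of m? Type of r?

% of ints returns int; / returns float

int, float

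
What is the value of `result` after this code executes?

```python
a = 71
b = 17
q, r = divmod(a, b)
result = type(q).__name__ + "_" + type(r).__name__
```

a is int; b is int; q is int; r is int; result = 'int_int'

'int_int'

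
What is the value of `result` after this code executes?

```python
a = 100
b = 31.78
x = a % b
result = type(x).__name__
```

a is int; b is float; x is float; result = 'float'

'float'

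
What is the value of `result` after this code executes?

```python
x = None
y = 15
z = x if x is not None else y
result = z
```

x = None; y = 15; z = 15; result = 15

15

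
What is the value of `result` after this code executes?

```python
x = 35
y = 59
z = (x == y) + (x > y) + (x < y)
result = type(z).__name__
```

x is int; y is int; z is int; result = 'int'

'int'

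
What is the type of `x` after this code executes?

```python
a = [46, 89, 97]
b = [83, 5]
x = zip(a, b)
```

zip() returns a zip object

zip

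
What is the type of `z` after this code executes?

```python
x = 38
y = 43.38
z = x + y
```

int + float = float

float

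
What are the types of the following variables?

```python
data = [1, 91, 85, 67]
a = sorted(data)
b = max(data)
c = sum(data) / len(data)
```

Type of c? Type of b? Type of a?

int / int = float; max of ints returns int; sorted() returns list

float, int, list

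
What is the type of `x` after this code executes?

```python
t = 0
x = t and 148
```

'and' returns first falsy value (0 is int)

int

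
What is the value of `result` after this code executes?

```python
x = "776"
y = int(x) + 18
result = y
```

x = '776'; y = 794; result = 794

794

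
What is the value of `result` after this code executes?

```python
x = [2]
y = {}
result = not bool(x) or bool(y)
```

x = [2]; y = {}; result = False

False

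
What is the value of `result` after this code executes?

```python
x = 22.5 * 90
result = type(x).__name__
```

x is float; result = 'float'

'float'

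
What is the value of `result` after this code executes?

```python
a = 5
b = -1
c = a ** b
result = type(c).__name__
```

a is int; b is int; c is float; result = 'float'

'float'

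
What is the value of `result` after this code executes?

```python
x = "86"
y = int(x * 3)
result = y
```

x = '86'; y = 868686; result = 868686

868686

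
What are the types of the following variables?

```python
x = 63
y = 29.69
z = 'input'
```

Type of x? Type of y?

x is assigned a bare integer (no decimal point), so it is an int; y is assigned a number with a decimal point, so it is a float

int, float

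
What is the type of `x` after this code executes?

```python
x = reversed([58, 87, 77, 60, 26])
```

reversed() on a list returns list_reverseiterator

list_reverseiterator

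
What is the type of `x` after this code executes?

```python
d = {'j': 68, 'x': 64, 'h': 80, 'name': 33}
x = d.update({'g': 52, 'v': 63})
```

dict.update() returns None

NoneType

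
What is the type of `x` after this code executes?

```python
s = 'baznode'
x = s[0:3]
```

Slicing a str returns str

str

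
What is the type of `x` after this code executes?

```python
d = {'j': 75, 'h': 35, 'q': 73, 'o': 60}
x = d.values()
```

.values() returns dict_values view

dict_values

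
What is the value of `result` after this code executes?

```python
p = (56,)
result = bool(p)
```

p = (56,); result = True

True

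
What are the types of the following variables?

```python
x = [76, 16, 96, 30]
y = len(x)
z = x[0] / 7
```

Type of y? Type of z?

len() returns int; int / int = float

int, float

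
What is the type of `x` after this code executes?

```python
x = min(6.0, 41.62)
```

min() of floats returns float

float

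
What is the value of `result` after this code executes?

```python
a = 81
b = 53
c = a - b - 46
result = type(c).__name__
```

a is int; b is int; c is int; result = 'int'

'int'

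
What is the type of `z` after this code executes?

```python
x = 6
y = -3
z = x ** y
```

int ** negative = float

float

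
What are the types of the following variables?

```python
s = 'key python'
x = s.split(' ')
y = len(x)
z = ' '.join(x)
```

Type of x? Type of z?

str.split() returns list; str.join() returns str

list, str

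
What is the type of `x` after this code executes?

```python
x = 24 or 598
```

'or' returns first truthy value (int)

int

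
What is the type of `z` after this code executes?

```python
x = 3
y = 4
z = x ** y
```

positive int ** positive int = int

int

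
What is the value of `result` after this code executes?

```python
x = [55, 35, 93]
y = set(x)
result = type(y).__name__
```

x is list; y is set; result = 'set'

'set'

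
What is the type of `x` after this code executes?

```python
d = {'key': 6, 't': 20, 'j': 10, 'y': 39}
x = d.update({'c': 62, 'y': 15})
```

dict.update() returns None

NoneType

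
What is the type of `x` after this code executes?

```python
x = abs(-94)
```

abs() of int returns int

int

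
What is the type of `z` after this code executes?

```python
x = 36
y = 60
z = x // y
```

int // int = int

int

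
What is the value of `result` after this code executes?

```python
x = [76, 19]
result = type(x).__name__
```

x is list; result = 'list'

'list'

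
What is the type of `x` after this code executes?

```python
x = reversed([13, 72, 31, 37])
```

reversed() on a list returns list_reverseiterator

list_reverseiterator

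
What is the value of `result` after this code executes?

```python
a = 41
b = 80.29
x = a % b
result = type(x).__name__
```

a is int; b is float; x is float; result = 'float'

'float'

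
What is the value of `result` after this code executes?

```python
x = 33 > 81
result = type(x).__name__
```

x is bool; result = 'bool'

'bool'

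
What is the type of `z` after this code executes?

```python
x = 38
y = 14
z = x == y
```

Equality comparison returns bool

bool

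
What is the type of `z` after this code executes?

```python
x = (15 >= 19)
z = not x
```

'not' returns bool

bool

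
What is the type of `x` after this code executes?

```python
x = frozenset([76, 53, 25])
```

frozenset() returns frozenset

frozenset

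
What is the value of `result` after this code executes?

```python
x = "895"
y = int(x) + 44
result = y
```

x = '895'; y = 939; result = 939

939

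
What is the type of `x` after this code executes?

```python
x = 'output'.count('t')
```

str.count() returns int

int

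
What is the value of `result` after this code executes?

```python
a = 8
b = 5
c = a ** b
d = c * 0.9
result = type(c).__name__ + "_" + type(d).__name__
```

a is int; b is int; c is int; d is float; result = 'int_float'

'int_float'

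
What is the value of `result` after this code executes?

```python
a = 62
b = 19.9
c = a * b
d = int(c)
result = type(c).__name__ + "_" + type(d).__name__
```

a is int; b is float; c is float; d is int; result = 'float_int'

'float_int'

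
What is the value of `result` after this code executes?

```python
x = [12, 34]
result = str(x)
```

x = [12, 34]; result = '[12, 34]'

'[12, 34]'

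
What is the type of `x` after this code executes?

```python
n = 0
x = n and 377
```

'and' returns first falsy value (0 is int)

int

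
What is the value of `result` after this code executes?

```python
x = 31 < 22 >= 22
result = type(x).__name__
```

x is bool; result = 'bool'

'bool'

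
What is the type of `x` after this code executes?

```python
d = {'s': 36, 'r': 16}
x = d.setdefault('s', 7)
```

dict.setdefault() returns the (existing or default) value

int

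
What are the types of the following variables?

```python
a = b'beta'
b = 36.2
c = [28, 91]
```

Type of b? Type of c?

b is assigned a number with a decimal point, so it is a float; c is assigned a list literal (square brackets)

float, list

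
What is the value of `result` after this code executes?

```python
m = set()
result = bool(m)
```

m = set(); result = False

False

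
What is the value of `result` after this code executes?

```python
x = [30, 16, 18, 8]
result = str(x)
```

x = [30, 16, 18, 8]; result = '[30, 16, 18, 8]'

'[30, 16, 18, 8]'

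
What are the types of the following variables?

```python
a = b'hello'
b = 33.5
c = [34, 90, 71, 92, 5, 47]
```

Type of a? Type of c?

a is assigned a bytes literal (b'...' prefix); c is assigned a list literal (square brackets)

bytes, list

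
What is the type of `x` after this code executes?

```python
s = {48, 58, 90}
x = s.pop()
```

Popping from set[int] returns int

int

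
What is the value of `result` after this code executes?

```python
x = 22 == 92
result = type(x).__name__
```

x is bool; result = 'bool'

'bool'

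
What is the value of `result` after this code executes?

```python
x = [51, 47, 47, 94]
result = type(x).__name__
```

x is list; result = 'list'

'list'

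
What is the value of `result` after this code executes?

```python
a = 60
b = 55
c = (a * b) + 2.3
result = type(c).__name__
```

a is int; b is int; c is float; result = 'float'

'float'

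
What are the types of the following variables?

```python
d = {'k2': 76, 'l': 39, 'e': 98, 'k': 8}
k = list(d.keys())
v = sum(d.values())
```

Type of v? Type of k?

sum of ints is int; list() converts to list

int, list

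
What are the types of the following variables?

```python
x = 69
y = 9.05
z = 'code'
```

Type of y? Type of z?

y is assigned a number with a decimal point, so it is a float; z is assigned a quoted string literal, so it is a str

float, str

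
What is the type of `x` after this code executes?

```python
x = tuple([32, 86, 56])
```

tuple() constructor returns tuple

tuple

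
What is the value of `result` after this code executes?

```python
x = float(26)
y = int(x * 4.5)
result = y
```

x = 26.0; y = 117; result = 117

117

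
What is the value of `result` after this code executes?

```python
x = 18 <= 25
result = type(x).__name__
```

x is bool; result = 'bool'

'bool'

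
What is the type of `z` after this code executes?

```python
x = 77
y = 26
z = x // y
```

int // int = int

int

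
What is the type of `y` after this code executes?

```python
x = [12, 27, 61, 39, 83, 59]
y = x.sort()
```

list.sort() returns None (mutates in place)

NoneType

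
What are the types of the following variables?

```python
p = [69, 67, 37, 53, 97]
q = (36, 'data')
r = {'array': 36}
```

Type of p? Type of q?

p is assigned a list literal (square brackets); q is assigned a tuple (parenthesized, comma-separated values)

list, tuple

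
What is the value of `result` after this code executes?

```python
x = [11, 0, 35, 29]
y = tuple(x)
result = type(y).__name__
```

x is list; y is tuple; result = 'tuple'

'tuple'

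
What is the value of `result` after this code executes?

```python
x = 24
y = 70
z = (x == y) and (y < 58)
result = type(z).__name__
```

x is int; y is int; z is bool; result = 'bool'

'bool'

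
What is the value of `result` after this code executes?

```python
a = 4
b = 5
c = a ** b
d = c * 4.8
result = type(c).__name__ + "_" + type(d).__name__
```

a is int; b is int; c is int; d is float; result = 'int_float'

'int_float'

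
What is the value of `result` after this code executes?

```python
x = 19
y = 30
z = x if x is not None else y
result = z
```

x = 19; y = 30; z = 19; result = 19

19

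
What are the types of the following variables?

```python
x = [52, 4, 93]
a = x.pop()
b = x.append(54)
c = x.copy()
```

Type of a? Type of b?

pop() returns element; append() returns None

int, NoneType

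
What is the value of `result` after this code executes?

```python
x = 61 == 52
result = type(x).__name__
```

x is bool; result = 'bool'

'bool'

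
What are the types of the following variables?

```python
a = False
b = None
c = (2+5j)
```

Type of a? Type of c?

a is assigned the constant False, which has type bool; c is assigned (2+5j), an int plus an imaginary literal (j suffix), which evaluates to complex

bool, complex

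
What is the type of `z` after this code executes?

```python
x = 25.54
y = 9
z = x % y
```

float % int = float

float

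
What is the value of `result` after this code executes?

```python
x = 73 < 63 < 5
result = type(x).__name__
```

x is bool; result = 'bool'

'bool'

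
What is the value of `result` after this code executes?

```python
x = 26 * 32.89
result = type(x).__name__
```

x is float; result = 'float'

'float'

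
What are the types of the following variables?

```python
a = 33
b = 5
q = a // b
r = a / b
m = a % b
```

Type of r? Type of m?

/ returns float; % of ints returns int

float, int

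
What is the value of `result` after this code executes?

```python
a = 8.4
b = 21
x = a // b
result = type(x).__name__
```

a is float; b is int; x is float; result = 'float'

'float'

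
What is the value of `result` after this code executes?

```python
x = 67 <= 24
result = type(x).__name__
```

x is bool; result = 'bool'

'bool'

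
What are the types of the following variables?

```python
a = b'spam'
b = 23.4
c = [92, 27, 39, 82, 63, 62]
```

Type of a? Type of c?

a is assigned a bytes literal (b'...' prefix); c is assigned a list literal (square brackets)

bytes, list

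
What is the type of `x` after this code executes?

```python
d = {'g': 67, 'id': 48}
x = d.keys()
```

.keys() returns dict_keys view

dict_keys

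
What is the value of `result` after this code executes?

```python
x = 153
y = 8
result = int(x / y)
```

x = 153; y = 8; result = 19

19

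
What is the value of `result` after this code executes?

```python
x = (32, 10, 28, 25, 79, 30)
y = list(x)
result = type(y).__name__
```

x is tuple; y is list; result = 'list'

'list'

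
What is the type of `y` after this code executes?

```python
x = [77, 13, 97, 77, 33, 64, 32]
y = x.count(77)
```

list.count() returns int

int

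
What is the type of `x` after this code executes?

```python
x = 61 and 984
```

'and' with truthy values returns last operand (int)

int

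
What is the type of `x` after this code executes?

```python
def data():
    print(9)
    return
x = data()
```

Bare return returns None

NoneType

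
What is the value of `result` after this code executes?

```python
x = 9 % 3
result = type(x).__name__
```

x is int; result = 'int'

'int'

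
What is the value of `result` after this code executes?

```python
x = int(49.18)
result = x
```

x = 49; result = 49

49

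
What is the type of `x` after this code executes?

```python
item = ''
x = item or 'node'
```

'or' returns first truthy value (str)

str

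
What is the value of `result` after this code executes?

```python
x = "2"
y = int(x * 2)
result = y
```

x = '2'; y = 22; result = 22

22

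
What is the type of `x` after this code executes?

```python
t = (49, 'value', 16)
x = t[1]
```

Index 1 of tuple is a str literal

str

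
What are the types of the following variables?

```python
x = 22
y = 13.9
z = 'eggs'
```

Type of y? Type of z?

y is assigned a number with a decimal point, so it is a float; z is assigned a quoted string literal, so it is a str

float, str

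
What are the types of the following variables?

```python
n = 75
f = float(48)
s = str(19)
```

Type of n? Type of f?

n is assigned a bare integer (no decimal point), so it is an int; f is assigned the result of calling float(), which returns a float

int, float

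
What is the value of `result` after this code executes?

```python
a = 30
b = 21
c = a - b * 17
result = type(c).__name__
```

a is int; b is int; c is int; result = 'int'

'int'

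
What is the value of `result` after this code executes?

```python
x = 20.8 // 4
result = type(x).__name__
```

x is float; result = 'float'

'float'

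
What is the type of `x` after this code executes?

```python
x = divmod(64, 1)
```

divmod() returns tuple of (quotient, remainder)

tuple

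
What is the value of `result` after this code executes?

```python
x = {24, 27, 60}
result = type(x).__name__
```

x is set; result = 'set'

'set'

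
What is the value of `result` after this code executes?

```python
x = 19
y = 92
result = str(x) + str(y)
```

x = 19; y = 92; result = '1992'

'1992'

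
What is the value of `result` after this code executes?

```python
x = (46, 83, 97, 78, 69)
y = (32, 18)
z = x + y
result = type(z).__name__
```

x is tuple; y is tuple; z is tuple; result = 'tuple'

'tuple'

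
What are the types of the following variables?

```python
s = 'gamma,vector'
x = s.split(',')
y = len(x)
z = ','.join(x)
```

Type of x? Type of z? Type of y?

str.split() returns list; str.join() returns str; len() returns int

list, str, int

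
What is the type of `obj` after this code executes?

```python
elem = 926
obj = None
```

None has type NoneType

NoneType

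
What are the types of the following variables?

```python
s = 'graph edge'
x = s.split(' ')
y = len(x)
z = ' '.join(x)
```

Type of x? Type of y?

str.split() returns list; len() returns int

list, int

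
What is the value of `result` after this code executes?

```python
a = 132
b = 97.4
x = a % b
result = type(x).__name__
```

a is int; b is float; x is float; result = 'float'

'float'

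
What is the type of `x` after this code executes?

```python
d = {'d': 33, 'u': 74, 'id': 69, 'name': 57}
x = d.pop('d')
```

dict.pop() returns the value

int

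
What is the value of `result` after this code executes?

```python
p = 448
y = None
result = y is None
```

p = 448; y = None; result = True

True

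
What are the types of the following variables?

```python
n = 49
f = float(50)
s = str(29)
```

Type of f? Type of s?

f is assigned the result of calling float(), which returns a float; s is assigned the result of calling str(), which returns a str

float, str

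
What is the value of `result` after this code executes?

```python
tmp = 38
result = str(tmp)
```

tmp = 38; result = '38'

'38'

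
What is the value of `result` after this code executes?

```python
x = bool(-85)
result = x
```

x = True; result = True

True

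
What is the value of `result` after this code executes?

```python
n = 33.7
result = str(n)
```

n = 33.7; result = '33.7'

'33.7'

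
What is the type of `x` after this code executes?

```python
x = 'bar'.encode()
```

str.encode() returns bytes

bytes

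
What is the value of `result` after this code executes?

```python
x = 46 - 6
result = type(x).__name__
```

x is int; result = 'int'

'int'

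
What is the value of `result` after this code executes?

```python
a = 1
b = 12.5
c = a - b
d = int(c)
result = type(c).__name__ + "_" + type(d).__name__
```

a is int; b is float; c is float; d is int; result = 'float_int'

'float_int'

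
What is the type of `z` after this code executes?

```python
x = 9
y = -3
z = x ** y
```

int ** negative = float

float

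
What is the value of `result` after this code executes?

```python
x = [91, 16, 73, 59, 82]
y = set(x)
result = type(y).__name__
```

x is list; y is set; result = 'set'

'set'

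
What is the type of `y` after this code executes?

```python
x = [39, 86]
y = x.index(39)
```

list.index() returns int

int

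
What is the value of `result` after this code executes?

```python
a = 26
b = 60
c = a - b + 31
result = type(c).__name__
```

a is int; b is int; c is int; result = 'int'

'int'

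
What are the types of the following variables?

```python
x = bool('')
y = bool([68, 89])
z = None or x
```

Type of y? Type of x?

bool() returns bool; bool() returns bool

bool, bool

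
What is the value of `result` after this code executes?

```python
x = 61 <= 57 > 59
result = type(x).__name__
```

x is bool; result = 'bool'

'bool'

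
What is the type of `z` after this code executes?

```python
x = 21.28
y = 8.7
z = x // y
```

float // float = float

float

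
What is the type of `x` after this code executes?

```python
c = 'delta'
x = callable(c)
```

callable() returns bool

bool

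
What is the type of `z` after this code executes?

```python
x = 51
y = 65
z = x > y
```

Comparison returns bool

bool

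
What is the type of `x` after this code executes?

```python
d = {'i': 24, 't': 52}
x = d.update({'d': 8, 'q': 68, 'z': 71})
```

dict.update() returns None

NoneType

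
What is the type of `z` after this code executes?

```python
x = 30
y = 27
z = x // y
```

int // int = int

int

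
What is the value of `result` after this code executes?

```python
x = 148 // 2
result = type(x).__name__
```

x is int; result = 'int'

'int'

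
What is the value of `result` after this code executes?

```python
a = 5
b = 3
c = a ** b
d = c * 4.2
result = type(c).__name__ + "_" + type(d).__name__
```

a is int; b is int; c is int; d is float; result = 'int_float'

'int_float'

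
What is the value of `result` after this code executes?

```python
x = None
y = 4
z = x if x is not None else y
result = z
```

x = None; y = 4; z = 4; result = 4

4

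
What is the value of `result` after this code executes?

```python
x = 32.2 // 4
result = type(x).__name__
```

x is float; result = 'float'

'float'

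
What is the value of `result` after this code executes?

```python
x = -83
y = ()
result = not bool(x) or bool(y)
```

x = -83; y = (); result = False

False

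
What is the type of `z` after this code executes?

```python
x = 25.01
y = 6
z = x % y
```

float % int = float

float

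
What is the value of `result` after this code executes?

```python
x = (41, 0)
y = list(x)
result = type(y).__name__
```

x is tuple; y is list; result = 'list'

'list'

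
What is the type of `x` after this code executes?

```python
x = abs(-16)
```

abs() of int returns int

int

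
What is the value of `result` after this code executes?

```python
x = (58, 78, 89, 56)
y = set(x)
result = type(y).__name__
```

x is tuple; y is set; result = 'set'

'set'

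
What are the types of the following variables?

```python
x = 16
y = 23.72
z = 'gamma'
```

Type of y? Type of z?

y is assigned a number with a decimal point, so it is a float; z is assigned a quoted string literal, so it is a str

float, str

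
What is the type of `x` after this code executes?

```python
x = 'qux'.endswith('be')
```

str.endswith() returns bool

bool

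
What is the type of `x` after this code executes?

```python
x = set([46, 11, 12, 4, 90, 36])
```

set() constructor returns set

set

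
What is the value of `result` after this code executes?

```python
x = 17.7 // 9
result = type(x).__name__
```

x is float; result = 'float'

'float'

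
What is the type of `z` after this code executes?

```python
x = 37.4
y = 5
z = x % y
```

float % int = float

float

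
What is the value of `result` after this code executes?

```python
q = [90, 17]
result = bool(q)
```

q = [90, 17]; result = True

True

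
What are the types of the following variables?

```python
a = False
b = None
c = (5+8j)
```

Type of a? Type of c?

a is assigned the constant False, which has type bool; c is assigned (5+8j), an int plus an imaginary literal (j suffix), which evaluates to complex

bool, complex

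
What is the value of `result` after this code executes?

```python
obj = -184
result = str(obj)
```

obj = -184; result = '-184'

'-184'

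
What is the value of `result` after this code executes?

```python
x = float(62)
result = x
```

x = 62.0; result = 62.0

62.0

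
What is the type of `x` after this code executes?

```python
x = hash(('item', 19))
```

hash() returns int

int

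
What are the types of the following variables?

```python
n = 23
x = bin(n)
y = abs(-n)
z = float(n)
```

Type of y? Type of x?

abs() of int returns int; bin() returns str

int, str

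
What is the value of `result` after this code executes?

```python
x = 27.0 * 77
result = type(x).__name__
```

x is float; result = 'float'

'float'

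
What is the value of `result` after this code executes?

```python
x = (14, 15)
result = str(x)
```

x = (14, 15); result = '(14, 15)'

'(14, 15)'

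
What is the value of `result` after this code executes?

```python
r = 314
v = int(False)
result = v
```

r = 314; v = 0; result = 0

0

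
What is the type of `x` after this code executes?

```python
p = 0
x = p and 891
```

'and' returns first falsy value (0 is int)

int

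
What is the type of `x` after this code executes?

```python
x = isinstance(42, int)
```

isinstance() returns bool

bool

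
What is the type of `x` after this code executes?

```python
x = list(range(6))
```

list(range()) returns list

list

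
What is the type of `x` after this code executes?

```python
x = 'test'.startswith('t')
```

str.startswith() returns bool

bool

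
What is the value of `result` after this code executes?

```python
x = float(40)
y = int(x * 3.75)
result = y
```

x = 40.0; y = 150; result = 150

150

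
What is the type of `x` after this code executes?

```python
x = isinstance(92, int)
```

isinstance() returns bool

bool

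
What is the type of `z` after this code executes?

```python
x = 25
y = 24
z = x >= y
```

Comparison returns bool

bool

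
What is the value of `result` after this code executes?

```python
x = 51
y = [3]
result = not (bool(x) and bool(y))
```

x = 51; y = [3]; result = False

False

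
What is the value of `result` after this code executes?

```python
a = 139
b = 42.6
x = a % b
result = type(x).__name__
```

a is int; b is float; x is float; result = 'float'

'float'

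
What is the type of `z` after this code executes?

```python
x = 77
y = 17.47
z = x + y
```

int + float = float

float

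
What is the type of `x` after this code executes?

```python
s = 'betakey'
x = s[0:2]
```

Slicing a str returns str

str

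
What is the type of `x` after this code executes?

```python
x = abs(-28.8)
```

abs() of float returns float

float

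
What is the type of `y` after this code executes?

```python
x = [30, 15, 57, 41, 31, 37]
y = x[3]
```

Indexing list[int] returns int

int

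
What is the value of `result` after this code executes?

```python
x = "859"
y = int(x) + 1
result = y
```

x = '859'; y = 860; result = 860

860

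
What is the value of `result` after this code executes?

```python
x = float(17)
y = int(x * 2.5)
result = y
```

x = 17.0; y = 42; result = 42

42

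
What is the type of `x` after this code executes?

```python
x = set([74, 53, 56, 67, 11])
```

set() constructor returns set

set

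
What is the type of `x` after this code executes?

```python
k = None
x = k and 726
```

'and' returns first falsy value (None)

NoneType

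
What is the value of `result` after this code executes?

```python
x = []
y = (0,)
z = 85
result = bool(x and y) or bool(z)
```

x = []; y = (0,); z = 85; result = True

True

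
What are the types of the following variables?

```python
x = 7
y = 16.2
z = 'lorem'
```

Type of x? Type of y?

x is assigned a bare integer (no decimal point), so it is an int; y is assigned a number with a decimal point, so it is a float

int, float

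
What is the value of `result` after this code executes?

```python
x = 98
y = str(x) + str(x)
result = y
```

x = 98; y = '9898'; result = '9898'

'9898'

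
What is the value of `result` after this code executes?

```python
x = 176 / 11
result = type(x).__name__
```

x is float; result = 'float'

'float'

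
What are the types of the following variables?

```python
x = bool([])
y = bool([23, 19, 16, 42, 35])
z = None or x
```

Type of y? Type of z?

bool() returns bool; None or bool returns the bool

bool, bool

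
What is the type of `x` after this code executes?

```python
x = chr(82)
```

chr() returns str (single char)

str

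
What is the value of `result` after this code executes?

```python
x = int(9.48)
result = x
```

x = 9; result = 9

9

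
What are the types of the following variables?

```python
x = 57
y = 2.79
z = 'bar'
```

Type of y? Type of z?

y is assigned a number with a decimal point, so it is a float; z is assigned a quoted string literal, so it is a str

float, str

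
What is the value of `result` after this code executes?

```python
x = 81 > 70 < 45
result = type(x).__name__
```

x is bool; result = 'bool'

'bool'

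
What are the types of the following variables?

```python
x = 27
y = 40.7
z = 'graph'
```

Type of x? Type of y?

x is assigned a bare integer (no decimal point), so it is an int; y is assigned a number with a decimal point, so it is a float

int, float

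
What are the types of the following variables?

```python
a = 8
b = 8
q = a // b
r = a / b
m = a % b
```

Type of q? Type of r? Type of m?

// returns int; / returns float; % of ints returns int

int, float, int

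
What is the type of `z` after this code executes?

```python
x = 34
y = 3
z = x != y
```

Comparison returns bool

bool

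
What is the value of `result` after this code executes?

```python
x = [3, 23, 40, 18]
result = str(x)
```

x = [3, 23, 40, 18]; result = '[3, 23, 40, 18]'

'[3, 23, 40, 18]'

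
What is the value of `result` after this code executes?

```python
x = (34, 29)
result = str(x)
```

x = (34, 29); result = '(34, 29)'

'(34, 29)'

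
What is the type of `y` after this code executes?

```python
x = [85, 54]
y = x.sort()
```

list.sort() returns None (mutates in place)

NoneType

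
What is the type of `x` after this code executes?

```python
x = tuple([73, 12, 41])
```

tuple() constructor returns tuple

tuple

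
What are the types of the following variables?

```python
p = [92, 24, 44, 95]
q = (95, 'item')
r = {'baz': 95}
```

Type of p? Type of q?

p is assigned a list literal (square brackets); q is assigned a tuple (parenthesized, comma-separated values)

list, tuple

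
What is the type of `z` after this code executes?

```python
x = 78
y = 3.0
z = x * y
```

int * float = float

float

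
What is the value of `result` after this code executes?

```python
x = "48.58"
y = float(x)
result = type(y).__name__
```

x is str; y is float; result = 'float'

'float'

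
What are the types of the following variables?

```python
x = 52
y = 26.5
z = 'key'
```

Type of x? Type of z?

x is assigned a bare integer (no decimal point), so it is an int; z is assigned a quoted string literal, so it is a str

int, str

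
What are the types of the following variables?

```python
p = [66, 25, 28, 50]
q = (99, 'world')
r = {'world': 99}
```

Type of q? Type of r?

q is assigned a tuple (parenthesized, comma-separated values); r is assigned a dict literal ({key: value})

tuple, dict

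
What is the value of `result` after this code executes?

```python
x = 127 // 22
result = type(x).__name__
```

x is int; result = 'int'

'int'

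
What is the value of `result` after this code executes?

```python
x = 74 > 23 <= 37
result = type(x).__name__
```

x is bool; result = 'bool'

'bool'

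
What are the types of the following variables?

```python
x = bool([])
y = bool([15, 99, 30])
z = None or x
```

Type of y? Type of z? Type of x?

bool() returns bool; None or bool returns the bool; bool() returns bool

bool, bool, bool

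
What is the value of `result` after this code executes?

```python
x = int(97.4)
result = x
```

x = 97; result = 97

97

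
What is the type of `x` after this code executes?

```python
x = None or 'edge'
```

'or' with None returns the other truthy value (str)

str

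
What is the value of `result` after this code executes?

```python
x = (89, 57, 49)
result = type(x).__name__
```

x is tuple; result = 'tuple'

'tuple'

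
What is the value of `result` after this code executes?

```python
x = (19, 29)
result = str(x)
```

x = (19, 29); result = '(19, 29)'

'(19, 29)'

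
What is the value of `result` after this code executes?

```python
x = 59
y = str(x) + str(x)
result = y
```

x = 59; y = '5959'; result = '5959'

'5959'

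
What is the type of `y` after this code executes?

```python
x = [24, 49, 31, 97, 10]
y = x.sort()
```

list.sort() returns None (mutates in place)

NoneType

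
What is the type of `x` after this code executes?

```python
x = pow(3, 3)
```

pow(int, int) returns int

int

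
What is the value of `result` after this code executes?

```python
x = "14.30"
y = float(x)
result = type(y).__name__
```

x is str; y is float; result = 'float'

'float'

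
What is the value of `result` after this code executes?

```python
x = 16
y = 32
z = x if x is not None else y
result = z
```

x = 16; y = 32; z = 16; result = 16

16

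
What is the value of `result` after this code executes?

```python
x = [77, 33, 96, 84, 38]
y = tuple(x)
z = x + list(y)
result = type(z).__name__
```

x is list; y is tuple; z is list; result = 'list'

'list'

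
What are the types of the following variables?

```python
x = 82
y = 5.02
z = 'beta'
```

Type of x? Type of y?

x is assigned a bare integer (no decimal point), so it is an int; y is assigned a number with a decimal point, so it is a float

int, float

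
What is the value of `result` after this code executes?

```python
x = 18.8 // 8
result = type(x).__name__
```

x is float; result = 'float'

'float'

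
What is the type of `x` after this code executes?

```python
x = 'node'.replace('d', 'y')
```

str.replace() returns str

str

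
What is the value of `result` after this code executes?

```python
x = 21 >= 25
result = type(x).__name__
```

x is bool; result = 'bool'

'bool'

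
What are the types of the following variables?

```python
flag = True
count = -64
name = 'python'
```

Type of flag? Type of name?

flag is assigned the constant True, which has type bool; name is assigned a quoted string literal, so it is a str

bool, str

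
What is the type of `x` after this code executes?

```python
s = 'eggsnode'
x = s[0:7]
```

Slicing a str returns str

str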